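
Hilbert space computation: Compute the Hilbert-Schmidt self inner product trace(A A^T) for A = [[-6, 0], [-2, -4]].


trace(A * A^T) = sum of squares of all entries
= (-6)^2 + 0^2 + (-2)^2 + (-4)^2
= 36 + 0 + 4 + 16
= 56

56


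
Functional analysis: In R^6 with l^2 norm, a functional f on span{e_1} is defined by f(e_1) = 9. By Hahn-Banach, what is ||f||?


The norm of f is given by ||f|| = sup_{||x||=1} |f(x)|.
On span{e_1}, ||e_1|| = 1, so ||f|| = |f(e_1)| / ||e_1||
= |9| / 1 = 9.0000

9.0000


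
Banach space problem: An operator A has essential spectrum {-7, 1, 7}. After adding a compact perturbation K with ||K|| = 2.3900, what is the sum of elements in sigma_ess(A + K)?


By Weyl's theorem, the essential spectrum is invariant under compact perturbations.
sigma_ess(A + K) = sigma_ess(A) = {-7, 1, 7}
Sum = -7 + 1 + 7 = 1

1


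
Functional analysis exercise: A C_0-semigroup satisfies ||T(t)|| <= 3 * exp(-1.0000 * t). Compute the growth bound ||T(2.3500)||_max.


||T(2.3500)|| <= 3 * exp(-1.0000 * 2.3500)
= 3 * exp(-2.3500)
= 3 * 0.0954
= 0.2861

0.2861


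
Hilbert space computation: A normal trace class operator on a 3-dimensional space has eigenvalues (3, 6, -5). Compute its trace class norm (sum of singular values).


For a normal operator, singular values equal |eigenvalues|.
Trace norm = sum |lambda_i| = 3 + 6 + 5
= 14

14


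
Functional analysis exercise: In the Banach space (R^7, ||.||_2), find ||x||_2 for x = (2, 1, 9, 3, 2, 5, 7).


The l^2 norm = (sum |x_i|^2)^(1/2)
Sum of 2th powers = 4 + 1 + 81 + 9 + 4 + 25 + 49 = 173
||x||_2 = (173)^(1/2) = 13.1529

13.1529


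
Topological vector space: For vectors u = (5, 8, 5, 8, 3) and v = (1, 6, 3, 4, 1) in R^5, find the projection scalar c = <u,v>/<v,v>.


Computing <u,v> = 5*1 + 8*6 + 5*3 + 8*4 + 3*1 = 103
Computing <v,v> = 1^2 + 6^2 + 3^2 + 4^2 + 1^2 = 63
Projection coefficient = 103/63 = 1.6349

1.6349


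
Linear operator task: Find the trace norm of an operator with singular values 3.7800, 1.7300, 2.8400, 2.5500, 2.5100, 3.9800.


The nuclear norm is the sum of all singular values.
||T||_1 = 3.7800 + 1.7300 + 2.8400 + 2.5500 + 2.5100 + 3.9800
= 17.3900

17.3900


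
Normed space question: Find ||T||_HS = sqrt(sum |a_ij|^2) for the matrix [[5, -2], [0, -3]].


The Hilbert-Schmidt norm is sqrt(sum of squares of all entries).
Sum of squares = 5^2 + (-2)^2 + 0^2 + (-3)^2
= 25 + 4 + 0 + 9 = 38
||T||_HS = sqrt(38) = 6.1644

6.1644


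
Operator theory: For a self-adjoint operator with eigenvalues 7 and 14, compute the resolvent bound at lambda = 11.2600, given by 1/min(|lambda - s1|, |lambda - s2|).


dist(11.2600, {7, 14}) = min(|11.2600 - 7|, |11.2600 - 14|)
= min(4.2600, 2.7400) = 2.7400
Resolvent bound = 1/2.7400 = 0.3650

0.3650


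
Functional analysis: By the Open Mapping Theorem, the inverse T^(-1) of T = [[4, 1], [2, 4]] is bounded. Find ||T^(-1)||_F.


det(T) = 4*4 - 1*2 = 14
T^(-1) = (1/14) * [[4, -1], [-2, 4]] = [[0.2857, -0.0714], [-0.1429, 0.2857]]
||T^(-1)||_F^2 = 0.2857^2 + (-0.0714)^2 + (-0.1429)^2 + 0.2857^2 = 0.1888
||T^(-1)||_F = sqrt(0.1888) = 0.4345

0.4345


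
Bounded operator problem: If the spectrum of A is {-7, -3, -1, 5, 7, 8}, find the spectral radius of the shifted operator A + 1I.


Spectrum of A + 1I = {-6, -2, 0, 6, 8, 9}
Spectral radius = max |lambda| over the shifted spectrum
= max(6, 2, 0, 6, 8, 9) = 9

9


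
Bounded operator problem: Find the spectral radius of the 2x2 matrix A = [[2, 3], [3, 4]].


For a 2x2 matrix, eigenvalues satisfy lambda^2 - (trace)*lambda + det = 0
trace = 2 + 4 = 6
det = 2*4 - 3*3 = -1
discriminant = 6^2 - 4*(-1) = 40
spectral radius = max |eigenvalue| = 6.1623

6.1623


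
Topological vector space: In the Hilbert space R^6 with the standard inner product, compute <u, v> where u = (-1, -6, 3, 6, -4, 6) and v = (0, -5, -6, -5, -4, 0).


Computing the standard inner product <u, v> = sum u_i * v_i
= -1*0 + -6*-5 + 3*-6 + 6*-5 + -4*-4 + 6*0
= 0 + 30 + -18 + -30 + 16 + 0
= -2

-2


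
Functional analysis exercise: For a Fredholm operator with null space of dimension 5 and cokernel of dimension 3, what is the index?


The Fredholm index is defined as ind(T) = dim(ker T) - dim(coker T)
= 5 - 3
= 2

2


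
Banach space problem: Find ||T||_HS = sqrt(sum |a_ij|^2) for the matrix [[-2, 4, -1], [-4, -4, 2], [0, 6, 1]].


The Hilbert-Schmidt norm is sqrt(sum of squares of all entries).
Sum of squares = (-2)^2 + 4^2 + (-1)^2 + (-4)^2 + (-4)^2 + 2^2 + 0^2 + 6^2 + 1^2
= 4 + 16 + 1 + 16 + 16 + 4 + 0 + 36 + 1 = 94
||T||_HS = sqrt(94) = 9.6954

9.6954


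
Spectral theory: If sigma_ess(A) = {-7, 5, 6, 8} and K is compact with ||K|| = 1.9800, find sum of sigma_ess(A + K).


By Weyl's theorem, the essential spectrum is invariant under compact perturbations.
sigma_ess(A + K) = sigma_ess(A) = {-7, 5, 6, 8}
Sum = -7 + 5 + 6 + 8 = 12

12


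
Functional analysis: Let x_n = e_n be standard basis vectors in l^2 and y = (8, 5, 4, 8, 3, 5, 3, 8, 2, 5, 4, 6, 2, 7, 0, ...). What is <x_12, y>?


x_12 = e_12 is the standard basis vector with 1 in position 12.
<x_12, y> = y_12 = 6
As n -> infinity, <x_n, y> -> 0, confirming weak convergence of (x_n) to 0.

6


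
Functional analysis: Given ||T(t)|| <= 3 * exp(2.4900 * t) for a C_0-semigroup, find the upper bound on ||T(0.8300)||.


||T(0.8300)|| <= 3 * exp(2.4900 * 0.8300)
= 3 * exp(2.0667)
= 3 * 7.8987
= 23.6961

23.6961


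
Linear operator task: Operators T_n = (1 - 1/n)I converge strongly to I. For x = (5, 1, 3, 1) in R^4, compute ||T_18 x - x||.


T_18 x - x = (1 - 1/18)x - x = -x/18
||x|| = sqrt(36) = 6.0000
||T_18 x - x|| = ||x||/18 = 6.0000/18 = 0.3333

0.3333


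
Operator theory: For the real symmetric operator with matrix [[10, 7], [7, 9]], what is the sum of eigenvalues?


For a self-adjoint (symmetric) matrix, the eigenvalues are real.
The sum of eigenvalues equals the trace of the matrix.
trace = 10 + 9 = 19

19


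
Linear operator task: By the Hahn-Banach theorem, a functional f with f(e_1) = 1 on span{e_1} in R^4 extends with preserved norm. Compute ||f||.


The norm of f is given by ||f|| = sup_{||x||=1} |f(x)|.
On span{e_1}, ||e_1|| = 1, so ||f|| = |f(e_1)| / ||e_1||
= |1| / 1 = 1.0000

1.0000


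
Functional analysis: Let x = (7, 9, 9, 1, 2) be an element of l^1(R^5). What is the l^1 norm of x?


The l^1 norm equals the sum of absolute values of all components.
||x||_1 = 7 + 9 + 9 + 1 + 2
= 28

28.0000


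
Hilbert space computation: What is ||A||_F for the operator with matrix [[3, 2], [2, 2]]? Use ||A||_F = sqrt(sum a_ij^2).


||A||_F^2 = sum a_ij^2
= 3^2 + 2^2 + 2^2 + 2^2
= 9 + 4 + 4 + 4 = 21
||A||_F = sqrt(21) = 4.5826

4.5826


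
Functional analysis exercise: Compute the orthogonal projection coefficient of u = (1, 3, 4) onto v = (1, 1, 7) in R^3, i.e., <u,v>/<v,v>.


Computing <u,v> = 1*1 + 3*1 + 4*7 = 32
Computing <v,v> = 1^2 + 1^2 + 7^2 = 51
Projection coefficient = 32/51 = 0.6275

0.6275


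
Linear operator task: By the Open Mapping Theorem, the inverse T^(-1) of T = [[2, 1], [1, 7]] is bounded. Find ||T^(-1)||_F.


det(T) = 2*7 - 1*1 = 13
T^(-1) = (1/13) * [[7, -1], [-1, 2]] = [[0.5385, -0.0769], [-0.0769, 0.1538]]
||T^(-1)||_F^2 = 0.5385^2 + (-0.0769)^2 + (-0.0769)^2 + 0.1538^2 = 0.3254
||T^(-1)||_F = sqrt(0.3254) = 0.5705

0.5705


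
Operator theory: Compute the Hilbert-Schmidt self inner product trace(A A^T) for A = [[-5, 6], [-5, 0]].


trace(A * A^T) = sum of squares of all entries
= (-5)^2 + 6^2 + (-5)^2 + 0^2
= 25 + 36 + 25 + 0
= 86

86


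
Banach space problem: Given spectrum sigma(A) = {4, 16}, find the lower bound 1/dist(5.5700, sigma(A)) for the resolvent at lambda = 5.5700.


dist(5.5700, {4, 16}) = min(|5.5700 - 4|, |5.5700 - 16|)
= min(1.5700, 10.4300) = 1.5700
Resolvent bound = 1/1.5700 = 0.6369

0.6369


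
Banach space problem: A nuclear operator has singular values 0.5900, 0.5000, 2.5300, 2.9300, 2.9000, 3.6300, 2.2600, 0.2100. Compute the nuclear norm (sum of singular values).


The nuclear norm is the sum of all singular values.
||T||_1 = 0.5900 + 0.5000 + 2.5300 + 2.9300 + 2.9000 + 3.6300 + 2.2600 + 0.2100
= 15.5500

15.5500


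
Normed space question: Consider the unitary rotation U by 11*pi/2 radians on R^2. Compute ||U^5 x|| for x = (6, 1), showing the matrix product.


U is a rotation by theta = 11*pi/2
U^5 = rotation by 5*theta = 55*pi/2 = 3*pi/2 (mod 2*pi)
cos(3*pi/2) = 0.0000, sin(3*pi/2) = -1.0000
U^5 x = (0.0000 * 6 - -1.0000 * 1, -1.0000 * 6 + 0.0000 * 1)
= (1.0000, -6.0000)
||U^5 x|| = sqrt(1.0000^2 + (-6.0000)^2) = sqrt(37.0000) = 6.0828

6.0828


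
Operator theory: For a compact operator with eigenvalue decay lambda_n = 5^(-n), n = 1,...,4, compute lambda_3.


The eigenvalue formula gives lambda_3 = 1/5^3
= 1/125
= 0.0080

0.0080


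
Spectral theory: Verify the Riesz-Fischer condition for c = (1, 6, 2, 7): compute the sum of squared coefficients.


sum |c_n|^2 = 1^2 + 6^2 + 2^2 + 7^2
= 1 + 36 + 4 + 49
= 90

90


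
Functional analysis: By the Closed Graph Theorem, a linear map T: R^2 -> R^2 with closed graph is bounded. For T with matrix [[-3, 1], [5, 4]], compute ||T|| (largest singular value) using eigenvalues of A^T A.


A^T A = [[34, 17], [17, 17]]
trace(A^T A) = 51, det(A^T A) = 289
discriminant = 51^2 - 4*289 = 1445
Largest eigenvalue of A^T A = (trace + sqrt(disc))/2 = 44.5066
||T|| = sqrt(44.5066) = 6.6713

6.6713


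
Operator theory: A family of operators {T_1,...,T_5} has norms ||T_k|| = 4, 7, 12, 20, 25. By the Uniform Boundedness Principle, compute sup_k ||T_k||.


By the Uniform Boundedness Principle, the supremum of norms is finite.
sup_k ||T_k|| = max(4, 7, 12, 20, 25) = 25

25


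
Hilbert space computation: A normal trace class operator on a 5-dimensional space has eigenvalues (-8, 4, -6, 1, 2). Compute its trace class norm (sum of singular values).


For a normal operator, singular values equal |eigenvalues|.
Trace norm = sum |lambda_i| = 8 + 4 + 6 + 1 + 2
= 21

21


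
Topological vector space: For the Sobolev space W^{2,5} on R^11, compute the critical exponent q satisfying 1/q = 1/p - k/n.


Using the Sobolev embedding formula: 1/q = 1/p - k/n
1/q = 1/5 - 2/11 = 1/55
q = 1/(1/55) = 55

55.0000


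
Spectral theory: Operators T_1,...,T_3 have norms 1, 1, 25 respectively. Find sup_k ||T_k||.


By the Uniform Boundedness Principle, the supremum of norms is finite.
sup_k ||T_k|| = max(1, 1, 25) = 25

25


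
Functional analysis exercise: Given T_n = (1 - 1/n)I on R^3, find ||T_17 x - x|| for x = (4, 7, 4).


T_17 x - x = (1 - 1/17)x - x = -x/17
||x|| = sqrt(81) = 9.0000
||T_17 x - x|| = ||x||/17 = 9.0000/17 = 0.5294

0.5294


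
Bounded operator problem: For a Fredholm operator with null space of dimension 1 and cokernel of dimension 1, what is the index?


The Fredholm index is defined as ind(T) = dim(ker T) - dim(coker T)
= 1 - 1
= 0

0


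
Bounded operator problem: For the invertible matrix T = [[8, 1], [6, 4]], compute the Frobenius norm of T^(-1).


det(T) = 8*4 - 1*6 = 26
T^(-1) = (1/26) * [[4, -1], [-6, 8]] = [[0.1538, -0.0385], [-0.2308, 0.3077]]
||T^(-1)||_F^2 = 0.1538^2 + (-0.0385)^2 + (-0.2308)^2 + 0.3077^2 = 0.1731
||T^(-1)||_F = sqrt(0.1731) = 0.4160

0.4160


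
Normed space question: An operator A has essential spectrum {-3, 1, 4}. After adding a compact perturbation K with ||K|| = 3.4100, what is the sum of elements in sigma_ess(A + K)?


By Weyl's theorem, the essential spectrum is invariant under compact perturbations.
sigma_ess(A + K) = sigma_ess(A) = {-3, 1, 4}
Sum = -3 + 1 + 4 = 2

2


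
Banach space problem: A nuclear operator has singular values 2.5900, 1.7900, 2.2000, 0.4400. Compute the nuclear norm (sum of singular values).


The nuclear norm is the sum of all singular values.
||T||_1 = 2.5900 + 1.7900 + 2.2000 + 0.4400
= 7.0200

7.0200


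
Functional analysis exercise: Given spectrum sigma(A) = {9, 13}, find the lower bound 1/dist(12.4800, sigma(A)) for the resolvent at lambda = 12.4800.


dist(12.4800, {9, 13}) = min(|12.4800 - 9|, |12.4800 - 13|)
= min(3.4800, 0.5200) = 0.5200
Resolvent bound = 1/0.5200 = 1.9231

1.9231


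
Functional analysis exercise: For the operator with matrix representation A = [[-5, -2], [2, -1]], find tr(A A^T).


trace(A * A^T) = sum of squares of all entries
= (-5)^2 + (-2)^2 + 2^2 + (-1)^2
= 25 + 4 + 4 + 1
= 34

34


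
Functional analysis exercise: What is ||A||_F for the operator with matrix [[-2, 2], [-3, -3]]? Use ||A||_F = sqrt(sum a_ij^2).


||A||_F^2 = sum a_ij^2
= (-2)^2 + 2^2 + (-3)^2 + (-3)^2
= 4 + 4 + 9 + 9 = 26
||A||_F = sqrt(26) = 5.0990

5.0990


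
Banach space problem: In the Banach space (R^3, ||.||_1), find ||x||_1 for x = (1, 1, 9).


The l^1 norm equals the sum of absolute values of all components.
||x||_1 = 1 + 1 + 9
= 11

11.0000


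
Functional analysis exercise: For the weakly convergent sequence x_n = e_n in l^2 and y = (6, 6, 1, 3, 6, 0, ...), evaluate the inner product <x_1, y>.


x_1 = e_1 is the standard basis vector with 1 in position 1.
<x_1, y> = y_1 = 6
As n -> infinity, <x_n, y> -> 0, confirming weak convergence of (x_n) to 0.

6


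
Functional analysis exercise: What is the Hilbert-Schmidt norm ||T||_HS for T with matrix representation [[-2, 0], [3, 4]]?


The Hilbert-Schmidt norm is sqrt(sum of squares of all entries).
Sum of squares = (-2)^2 + 0^2 + 3^2 + 4^2
= 4 + 0 + 9 + 16 = 29
||T||_HS = sqrt(29) = 5.3852

5.3852


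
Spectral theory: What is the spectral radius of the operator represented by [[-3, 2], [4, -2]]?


For a 2x2 matrix, eigenvalues satisfy lambda^2 - (trace)*lambda + det = 0
trace = -3 + -2 = -5
det = -3*-2 - 2*4 = -2
discriminant = (-5)^2 - 4*(-2) = 33
spectral radius = max |eigenvalue| = 5.3723

5.3723


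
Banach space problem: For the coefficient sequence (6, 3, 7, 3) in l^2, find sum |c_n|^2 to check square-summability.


sum |c_n|^2 = 6^2 + 3^2 + 7^2 + 3^2
= 36 + 9 + 49 + 9
= 103

103


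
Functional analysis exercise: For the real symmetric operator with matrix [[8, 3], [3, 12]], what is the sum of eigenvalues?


For a self-adjoint (symmetric) matrix, the eigenvalues are real.
The sum of eigenvalues equals the trace of the matrix.
trace = 8 + 12 = 20

20


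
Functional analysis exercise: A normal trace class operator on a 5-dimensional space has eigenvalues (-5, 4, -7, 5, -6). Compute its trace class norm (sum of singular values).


For a normal operator, singular values equal |eigenvalues|.
Trace norm = sum |lambda_i| = 5 + 4 + 7 + 5 + 6
= 27

27


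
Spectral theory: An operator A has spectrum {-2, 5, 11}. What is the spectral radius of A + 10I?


Spectrum of A + 10I = {8, 15, 21}
Spectral radius = max |lambda| over the shifted spectrum
= max(8, 15, 21) = 21

21


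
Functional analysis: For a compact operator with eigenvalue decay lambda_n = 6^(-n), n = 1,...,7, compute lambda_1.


The eigenvalue formula gives lambda_1 = 1/6^1
= 1/6
= 0.1667

0.1667


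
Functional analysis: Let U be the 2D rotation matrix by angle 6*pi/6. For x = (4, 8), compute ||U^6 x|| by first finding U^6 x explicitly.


U is a rotation by theta = 6*pi/6
U^6 = rotation by 6*theta = 36*pi/6 = 0*pi/6 (mod 2*pi)
cos(0*pi/6) = 1.0000, sin(0*pi/6) = 0.0000
U^6 x = (1.0000 * 4 - 0.0000 * 8, 0.0000 * 4 + 1.0000 * 8)
= (4.0000, 8.0000)
||U^6 x|| = sqrt(4.0000^2 + 8.0000^2) = sqrt(80.0000) = 8.9443

8.9443


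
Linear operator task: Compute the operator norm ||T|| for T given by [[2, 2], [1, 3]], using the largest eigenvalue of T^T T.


A^T A = [[5, 7], [7, 13]]
trace(A^T A) = 18, det(A^T A) = 16
discriminant = 18^2 - 4*16 = 260
Largest eigenvalue of A^T A = (trace + sqrt(disc))/2 = 17.0623
||T|| = sqrt(17.0623) = 4.1306

4.1306


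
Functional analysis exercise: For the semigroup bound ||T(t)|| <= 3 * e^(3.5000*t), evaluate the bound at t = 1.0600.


||T(1.0600)|| <= 3 * exp(3.5000 * 1.0600)
= 3 * exp(3.7100)
= 3 * 40.8538
= 122.5614

122.5614


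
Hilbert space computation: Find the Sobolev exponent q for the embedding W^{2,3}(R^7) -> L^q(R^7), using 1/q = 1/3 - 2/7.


Using the Sobolev embedding formula: 1/q = 1/p - k/n
1/q = 1/3 - 2/7 = 1/21
q = 1/(1/21) = 21

21.0000


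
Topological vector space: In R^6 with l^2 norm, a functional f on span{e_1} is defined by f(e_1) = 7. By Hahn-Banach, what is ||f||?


The norm of f is given by ||f|| = sup_{||x||=1} |f(x)|.
On span{e_1}, ||e_1|| = 1, so ||f|| = |f(e_1)| / ||e_1||
= |7| / 1 = 7.0000

7.0000


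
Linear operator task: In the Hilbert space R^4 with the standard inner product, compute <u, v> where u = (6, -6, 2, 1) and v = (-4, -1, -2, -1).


Computing the standard inner product <u, v> = sum u_i * v_i
= 6*-4 + -6*-1 + 2*-2 + 1*-1
= -24 + 6 + -4 + -1
= -23

-23


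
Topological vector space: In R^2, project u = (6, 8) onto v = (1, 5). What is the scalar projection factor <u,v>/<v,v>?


Computing <u,v> = 6*1 + 8*5 = 46
Computing <v,v> = 1^2 + 5^2 = 26
Projection coefficient = 46/26 = 1.7692

1.7692


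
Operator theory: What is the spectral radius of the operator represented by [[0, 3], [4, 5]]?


For a 2x2 matrix, eigenvalues satisfy lambda^2 - (trace)*lambda + det = 0
trace = 0 + 5 = 5
det = 0*5 - 3*4 = -12
discriminant = 5^2 - 4*(-12) = 73
spectral radius = max |eigenvalue| = 6.7720

6.7720


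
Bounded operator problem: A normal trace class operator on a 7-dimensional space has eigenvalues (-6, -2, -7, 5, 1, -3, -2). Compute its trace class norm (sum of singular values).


For a normal operator, singular values equal |eigenvalues|.
Trace norm = sum |lambda_i| = 6 + 2 + 7 + 5 + 1 + 3 + 2
= 26

26


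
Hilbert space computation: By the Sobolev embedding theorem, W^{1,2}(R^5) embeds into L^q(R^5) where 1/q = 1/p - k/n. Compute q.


Using the Sobolev embedding formula: 1/q = 1/p - k/n
1/q = 1/2 - 1/5 = 3/10
q = 1/(3/10) = 10/3 = 3.3333

3.3333


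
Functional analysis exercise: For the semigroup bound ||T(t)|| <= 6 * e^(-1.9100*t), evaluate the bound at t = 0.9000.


||T(0.9000)|| <= 6 * exp(-1.9100 * 0.9000)
= 6 * exp(-1.7190)
= 6 * 0.1792
= 1.0755

1.0755


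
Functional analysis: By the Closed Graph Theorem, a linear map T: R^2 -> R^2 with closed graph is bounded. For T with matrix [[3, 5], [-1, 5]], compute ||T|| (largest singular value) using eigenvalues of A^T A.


A^T A = [[10, 10], [10, 50]]
trace(A^T A) = 60, det(A^T A) = 400
discriminant = 60^2 - 4*400 = 2000
Largest eigenvalue of A^T A = (trace + sqrt(disc))/2 = 52.3607
||T|| = sqrt(52.3607) = 7.2361

7.2361


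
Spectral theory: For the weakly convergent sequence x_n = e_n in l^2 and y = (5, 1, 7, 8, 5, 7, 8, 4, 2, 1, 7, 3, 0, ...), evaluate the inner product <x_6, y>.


x_6 = e_6 is the standard basis vector with 1 in position 6.
<x_6, y> = y_6 = 7
As n -> infinity, <x_n, y> -> 0, confirming weak convergence of (x_n) to 0.

7


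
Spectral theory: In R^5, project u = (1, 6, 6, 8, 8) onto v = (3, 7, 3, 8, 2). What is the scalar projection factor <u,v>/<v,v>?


Computing <u,v> = 1*3 + 6*7 + 6*3 + 8*8 + 8*2 = 143
Computing <v,v> = 3^2 + 7^2 + 3^2 + 8^2 + 2^2 = 135
Projection coefficient = 143/135 = 1.0593

1.0593


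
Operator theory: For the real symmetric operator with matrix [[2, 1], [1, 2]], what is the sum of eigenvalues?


For a self-adjoint (symmetric) matrix, the eigenvalues are real.
The sum of eigenvalues equals the trace of the matrix.
trace = 2 + 2 = 4

4


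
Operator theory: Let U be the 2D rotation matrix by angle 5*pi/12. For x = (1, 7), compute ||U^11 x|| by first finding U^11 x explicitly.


U is a rotation by theta = 5*pi/12
U^11 = rotation by 11*theta = 55*pi/12 = 7*pi/12 (mod 2*pi)
cos(7*pi/12) = -0.2588, sin(7*pi/12) = 0.9659
U^11 x = (-0.2588 * 1 - 0.9659 * 7, 0.9659 * 1 + -0.2588 * 7)
= (-7.0203, -0.8458)
||U^11 x|| = sqrt((-7.0203)^2 + (-0.8458)^2) = sqrt(50.0000) = 7.0711

7.0711


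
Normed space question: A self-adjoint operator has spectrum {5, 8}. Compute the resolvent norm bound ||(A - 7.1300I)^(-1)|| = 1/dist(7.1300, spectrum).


dist(7.1300, {5, 8}) = min(|7.1300 - 5|, |7.1300 - 8|)
= min(2.1300, 0.8700) = 0.8700
Resolvent bound = 1/0.8700 = 1.1494

1.1494


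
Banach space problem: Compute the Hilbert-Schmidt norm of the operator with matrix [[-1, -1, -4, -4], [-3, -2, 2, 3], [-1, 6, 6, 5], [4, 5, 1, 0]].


The Hilbert-Schmidt norm is sqrt(sum of squares of all entries).
Sum of squares = (-1)^2 + (-1)^2 + (-4)^2 + (-4)^2 + (-3)^2 + (-2)^2 + 2^2 + 3^2 + (-1)^2 + 6^2 + 6^2 + 5^2 + 4^2 + 5^2 + 1^2 + 0^2
= 1 + 1 + 16 + 16 + 9 + 4 + 4 + 9 + 1 + 36 + 36 + 25 + 16 + 25 + 1 + 0 = 200
||T||_HS = sqrt(200) = 14.1421

14.1421


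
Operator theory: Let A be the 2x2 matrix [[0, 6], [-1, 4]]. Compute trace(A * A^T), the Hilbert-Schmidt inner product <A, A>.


trace(A * A^T) = sum of squares of all entries
= 0^2 + 6^2 + (-1)^2 + 4^2
= 0 + 36 + 1 + 16
= 53

53


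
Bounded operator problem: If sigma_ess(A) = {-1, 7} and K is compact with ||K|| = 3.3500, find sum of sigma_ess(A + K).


By Weyl's theorem, the essential spectrum is invariant under compact perturbations.
sigma_ess(A + K) = sigma_ess(A) = {-1, 7}
Sum = -1 + 7 = 6

6


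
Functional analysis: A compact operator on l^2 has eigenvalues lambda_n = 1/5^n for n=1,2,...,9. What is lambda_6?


The eigenvalue formula gives lambda_6 = 1/5^6
= 1/15625
= 6.4000e-05

6.4000e-05


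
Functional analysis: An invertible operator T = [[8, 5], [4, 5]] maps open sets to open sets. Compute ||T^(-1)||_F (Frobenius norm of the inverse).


det(T) = 8*5 - 5*4 = 20
T^(-1) = (1/20) * [[5, -5], [-4, 8]] = [[0.2500, -0.2500], [-0.2000, 0.4000]]
||T^(-1)||_F^2 = 0.2500^2 + (-0.2500)^2 + (-0.2000)^2 + 0.4000^2 = 0.3250
||T^(-1)||_F = sqrt(0.3250) = 0.5701

0.5701


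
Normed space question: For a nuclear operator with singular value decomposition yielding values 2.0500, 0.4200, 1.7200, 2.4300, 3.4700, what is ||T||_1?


The nuclear norm is the sum of all singular values.
||T||_1 = 2.0500 + 0.4200 + 1.7200 + 2.4300 + 3.4700
= 10.0900

10.0900


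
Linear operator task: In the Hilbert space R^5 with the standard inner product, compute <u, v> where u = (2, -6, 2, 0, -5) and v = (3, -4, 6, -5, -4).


Computing the standard inner product <u, v> = sum u_i * v_i
= 2*3 + -6*-4 + 2*6 + 0*-5 + -5*-4
= 6 + 24 + 12 + 0 + 20
= 62

62


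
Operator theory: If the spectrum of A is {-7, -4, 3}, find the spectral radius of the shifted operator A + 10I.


Spectrum of A + 10I = {3, 6, 13}
Spectral radius = max |lambda| over the shifted spectrum
= max(3, 6, 13) = 13

13


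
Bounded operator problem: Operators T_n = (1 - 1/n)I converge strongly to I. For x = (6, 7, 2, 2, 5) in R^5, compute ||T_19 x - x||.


T_19 x - x = (1 - 1/19)x - x = -x/19
||x|| = sqrt(118) = 10.8628
||T_19 x - x|| = ||x||/19 = 10.8628/19 = 0.5717

0.5717


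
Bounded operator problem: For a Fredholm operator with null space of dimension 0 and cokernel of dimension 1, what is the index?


The Fredholm index is defined as ind(T) = dim(ker T) - dim(coker T)
= 0 - 1
= -1

-1


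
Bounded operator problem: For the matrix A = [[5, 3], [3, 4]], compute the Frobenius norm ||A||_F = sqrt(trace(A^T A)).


||A||_F^2 = sum a_ij^2
= 5^2 + 3^2 + 3^2 + 4^2
= 25 + 9 + 9 + 16 = 59
||A||_F = sqrt(59) = 7.6811

7.6811


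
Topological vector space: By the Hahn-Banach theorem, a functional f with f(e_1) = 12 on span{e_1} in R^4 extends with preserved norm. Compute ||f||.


The norm of f is given by ||f|| = sup_{||x||=1} |f(x)|.
On span{e_1}, ||e_1|| = 1, so ||f|| = |f(e_1)| / ||e_1||
= |12| / 1 = 12.0000

12.0000


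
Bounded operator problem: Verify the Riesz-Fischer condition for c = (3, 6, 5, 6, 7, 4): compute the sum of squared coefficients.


sum |c_n|^2 = 3^2 + 6^2 + 5^2 + 6^2 + 7^2 + 4^2
= 9 + 36 + 25 + 36 + 49 + 16
= 171

171


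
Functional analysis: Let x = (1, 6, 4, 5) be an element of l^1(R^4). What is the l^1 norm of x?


The l^1 norm equals the sum of absolute values of all components.
||x||_1 = 1 + 6 + 4 + 5
= 16

16.0000


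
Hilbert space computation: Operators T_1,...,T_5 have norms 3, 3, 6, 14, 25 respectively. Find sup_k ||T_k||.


By the Uniform Boundedness Principle, the supremum of norms is finite.
sup_k ||T_k|| = max(3, 3, 6, 14, 25) = 25

25


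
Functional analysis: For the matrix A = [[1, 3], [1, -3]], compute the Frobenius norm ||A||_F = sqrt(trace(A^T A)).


||A||_F^2 = sum a_ij^2
= 1^2 + 3^2 + 1^2 + (-3)^2
= 1 + 9 + 1 + 9 = 20
||A||_F = sqrt(20) = 4.4721

4.4721


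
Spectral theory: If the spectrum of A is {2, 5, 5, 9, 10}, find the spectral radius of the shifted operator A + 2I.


Spectrum of A + 2I = {4, 7, 7, 11, 12}
Spectral radius = max |lambda| over the shifted spectrum
= max(4, 7, 7, 11, 12) = 12

12


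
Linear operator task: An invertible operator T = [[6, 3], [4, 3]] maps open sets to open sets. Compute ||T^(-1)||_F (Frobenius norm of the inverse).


det(T) = 6*3 - 3*4 = 6
T^(-1) = (1/6) * [[3, -3], [-4, 6]] = [[0.5000, -0.5000], [-0.6667, 1.0000]]
||T^(-1)||_F^2 = 0.5000^2 + (-0.5000)^2 + (-0.6667)^2 + 1.0000^2 = 1.9444
||T^(-1)||_F = sqrt(1.9444) = 1.3944

1.3944


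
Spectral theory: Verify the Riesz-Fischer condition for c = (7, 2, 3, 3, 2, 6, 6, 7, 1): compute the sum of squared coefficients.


sum |c_n|^2 = 7^2 + 2^2 + 3^2 + 3^2 + 2^2 + 6^2 + 6^2 + 7^2 + 1^2
= 49 + 4 + 9 + 9 + 4 + 36 + 36 + 49 + 1
= 197

197


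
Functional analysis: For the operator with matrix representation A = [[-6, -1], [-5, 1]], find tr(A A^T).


trace(A * A^T) = sum of squares of all entries
= (-6)^2 + (-1)^2 + (-5)^2 + 1^2
= 36 + 1 + 25 + 1
= 63

63


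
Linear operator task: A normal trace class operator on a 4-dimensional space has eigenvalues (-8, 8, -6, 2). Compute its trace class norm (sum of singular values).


For a normal operator, singular values equal |eigenvalues|.
Trace norm = sum |lambda_i| = 8 + 8 + 6 + 2
= 24

24


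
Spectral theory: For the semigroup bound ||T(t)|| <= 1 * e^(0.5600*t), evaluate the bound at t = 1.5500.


||T(1.5500)|| <= 1 * exp(0.5600 * 1.5500)
= 1 * exp(0.8680)
= 1 * 2.3821
= 2.3821

2.3821


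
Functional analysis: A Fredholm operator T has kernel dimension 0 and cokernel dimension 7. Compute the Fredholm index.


The Fredholm index is defined as ind(T) = dim(ker T) - dim(coker T)
= 0 - 7
= -7

-7


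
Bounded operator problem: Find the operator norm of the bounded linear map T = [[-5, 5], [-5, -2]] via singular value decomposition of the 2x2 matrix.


A^T A = [[50, -15], [-15, 29]]
trace(A^T A) = 79, det(A^T A) = 1225
discriminant = 79^2 - 4*1225 = 1341
Largest eigenvalue of A^T A = (trace + sqrt(disc))/2 = 57.8098
||T|| = sqrt(57.8098) = 7.6033

7.6033


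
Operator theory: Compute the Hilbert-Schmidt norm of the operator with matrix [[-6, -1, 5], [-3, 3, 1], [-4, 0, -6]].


The Hilbert-Schmidt norm is sqrt(sum of squares of all entries).
Sum of squares = (-6)^2 + (-1)^2 + 5^2 + (-3)^2 + 3^2 + 1^2 + (-4)^2 + 0^2 + (-6)^2
= 36 + 1 + 25 + 9 + 9 + 1 + 16 + 0 + 36 = 133
||T||_HS = sqrt(133) = 11.5326

11.5326


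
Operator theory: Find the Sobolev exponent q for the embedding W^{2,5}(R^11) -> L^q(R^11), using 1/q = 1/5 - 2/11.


Using the Sobolev embedding formula: 1/q = 1/p - k/n
1/q = 1/5 - 2/11 = 1/55
q = 1/(1/55) = 55

55.0000


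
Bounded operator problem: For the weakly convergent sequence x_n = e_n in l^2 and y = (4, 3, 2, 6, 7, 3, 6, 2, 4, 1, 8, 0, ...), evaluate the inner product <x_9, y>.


x_9 = e_9 is the standard basis vector with 1 in position 9.
<x_9, y> = y_9 = 4
As n -> infinity, <x_n, y> -> 0, confirming weak convergence of (x_n) to 0.

4


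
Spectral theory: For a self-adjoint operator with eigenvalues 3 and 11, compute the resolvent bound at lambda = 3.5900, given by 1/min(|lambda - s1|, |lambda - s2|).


dist(3.5900, {3, 11}) = min(|3.5900 - 3|, |3.5900 - 11|)
= min(0.5900, 7.4100) = 0.5900
Resolvent bound = 1/0.5900 = 1.6949

1.6949


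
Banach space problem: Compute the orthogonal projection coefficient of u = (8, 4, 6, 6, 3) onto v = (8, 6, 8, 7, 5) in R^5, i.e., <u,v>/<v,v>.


Computing <u,v> = 8*8 + 4*6 + 6*8 + 6*7 + 3*5 = 193
Computing <v,v> = 8^2 + 6^2 + 8^2 + 7^2 + 5^2 = 238
Projection coefficient = 193/238 = 0.8109

0.8109


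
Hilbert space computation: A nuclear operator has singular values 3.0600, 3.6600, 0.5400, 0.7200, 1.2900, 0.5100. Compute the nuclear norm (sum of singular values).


The nuclear norm is the sum of all singular values.
||T||_1 = 3.0600 + 3.6600 + 0.5400 + 0.7200 + 1.2900 + 0.5100
= 9.7800

9.7800


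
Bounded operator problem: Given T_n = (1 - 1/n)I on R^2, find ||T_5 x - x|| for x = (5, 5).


T_5 x - x = (1 - 1/5)x - x = -x/5
||x|| = sqrt(50) = 7.0711
||T_5 x - x|| = ||x||/5 = 7.0711/5 = 1.4142

1.4142


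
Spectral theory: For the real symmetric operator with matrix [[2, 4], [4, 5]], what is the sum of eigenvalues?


For a self-adjoint (symmetric) matrix, the eigenvalues are real.
The sum of eigenvalues equals the trace of the matrix.
trace = 2 + 5 = 7

7


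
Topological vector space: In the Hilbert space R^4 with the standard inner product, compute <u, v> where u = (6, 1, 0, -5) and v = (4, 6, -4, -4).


Computing the standard inner product <u, v> = sum u_i * v_i
= 6*4 + 1*6 + 0*-4 + -5*-4
= 24 + 6 + 0 + 20
= 50

50


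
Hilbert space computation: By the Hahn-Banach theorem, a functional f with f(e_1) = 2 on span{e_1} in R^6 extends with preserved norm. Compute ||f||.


The norm of f is given by ||f|| = sup_{||x||=1} |f(x)|.
On span{e_1}, ||e_1|| = 1, so ||f|| = |f(e_1)| / ||e_1||
= |2| / 1 = 2.0000

2.0000


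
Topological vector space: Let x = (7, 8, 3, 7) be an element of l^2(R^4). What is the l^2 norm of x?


The l^2 norm = (sum |x_i|^2)^(1/2)
Sum of 2th powers = 49 + 64 + 9 + 49 = 171
||x||_2 = (171)^(1/2) = 13.0767

13.0767


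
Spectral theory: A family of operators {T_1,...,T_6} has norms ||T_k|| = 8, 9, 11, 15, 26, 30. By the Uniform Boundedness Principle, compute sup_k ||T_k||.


By the Uniform Boundedness Principle, the supremum of norms is finite.
sup_k ||T_k|| = max(8, 9, 11, 15, 26, 30) = 30

30


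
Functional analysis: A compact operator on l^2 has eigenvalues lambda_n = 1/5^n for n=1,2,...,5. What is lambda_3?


The eigenvalue formula gives lambda_3 = 1/5^3
= 1/125
= 0.0080

0.0080


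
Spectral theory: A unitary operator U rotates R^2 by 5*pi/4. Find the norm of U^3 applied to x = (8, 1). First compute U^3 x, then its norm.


U is a rotation by theta = 5*pi/4
U^3 = rotation by 3*theta = 15*pi/4 = 7*pi/4 (mod 2*pi)
cos(7*pi/4) = 0.7071, sin(7*pi/4) = -0.7071
U^3 x = (0.7071 * 8 - -0.7071 * 1, -0.7071 * 8 + 0.7071 * 1)
= (6.3640, -4.9497)
||U^3 x|| = sqrt(6.3640^2 + (-4.9497)^2) = sqrt(65.0000) = 8.0623

8.0623


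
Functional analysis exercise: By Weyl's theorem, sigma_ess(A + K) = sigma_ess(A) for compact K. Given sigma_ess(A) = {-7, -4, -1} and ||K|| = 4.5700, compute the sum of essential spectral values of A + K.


By Weyl's theorem, the essential spectrum is invariant under compact perturbations.
sigma_ess(A + K) = sigma_ess(A) = {-7, -4, -1}
Sum = -7 + -4 + -1 = -12

-12


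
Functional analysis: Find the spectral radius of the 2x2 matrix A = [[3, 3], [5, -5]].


For a 2x2 matrix, eigenvalues satisfy lambda^2 - (trace)*lambda + det = 0
trace = 3 + -5 = -2
det = 3*-5 - 3*5 = -30
discriminant = (-2)^2 - 4*(-30) = 124
spectral radius = max |eigenvalue| = 6.5678

6.5678


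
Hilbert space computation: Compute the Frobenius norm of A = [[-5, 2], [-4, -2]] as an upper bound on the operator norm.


||A||_F^2 = sum a_ij^2
= (-5)^2 + 2^2 + (-4)^2 + (-2)^2
= 25 + 4 + 16 + 4 = 49
||A||_F = sqrt(49) = 7.0000

7.0000


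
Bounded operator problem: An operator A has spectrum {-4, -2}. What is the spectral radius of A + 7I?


Spectrum of A + 7I = {3, 5}
Spectral radius = max |lambda| over the shifted spectrum
= max(3, 5) = 5

5


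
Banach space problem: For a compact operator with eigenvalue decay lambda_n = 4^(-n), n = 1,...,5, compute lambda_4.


The eigenvalue formula gives lambda_4 = 1/4^4
= 1/256
= 0.0039

0.0039


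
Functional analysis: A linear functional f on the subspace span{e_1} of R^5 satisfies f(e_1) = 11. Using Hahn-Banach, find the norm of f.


The norm of f is given by ||f|| = sup_{||x||=1} |f(x)|.
On span{e_1}, ||e_1|| = 1, so ||f|| = |f(e_1)| / ||e_1||
= |11| / 1 = 11.0000

11.0000


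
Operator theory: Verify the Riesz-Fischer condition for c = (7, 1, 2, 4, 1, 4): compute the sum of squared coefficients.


sum |c_n|^2 = 7^2 + 1^2 + 2^2 + 4^2 + 1^2 + 4^2
= 49 + 1 + 4 + 16 + 1 + 16
= 87

87


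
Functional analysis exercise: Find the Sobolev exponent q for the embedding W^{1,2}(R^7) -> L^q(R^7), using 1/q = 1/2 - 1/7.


Using the Sobolev embedding formula: 1/q = 1/p - k/n
1/q = 1/2 - 1/7 = 5/14
q = 1/(5/14) = 14/5 = 2.8000

2.8000


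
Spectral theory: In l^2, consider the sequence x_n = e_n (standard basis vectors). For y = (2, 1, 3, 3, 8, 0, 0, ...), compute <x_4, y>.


x_4 = e_4 is the standard basis vector with 1 in position 4.
<x_4, y> = y_4 = 3
As n -> infinity, <x_n, y> -> 0, confirming weak convergence of (x_n) to 0.

3


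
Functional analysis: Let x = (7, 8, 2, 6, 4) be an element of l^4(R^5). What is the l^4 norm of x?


The l^4 norm = (sum |x_i|^4)^(1/4)
Sum of 4th powers = 2401 + 4096 + 16 + 1296 + 256 = 8065
||x||_4 = (8065)^(1/4) = 9.4766

9.4766


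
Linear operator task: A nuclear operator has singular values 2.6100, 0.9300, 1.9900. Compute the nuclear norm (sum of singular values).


The nuclear norm is the sum of all singular values.
||T||_1 = 2.6100 + 0.9300 + 1.9900
= 5.5300

5.5300


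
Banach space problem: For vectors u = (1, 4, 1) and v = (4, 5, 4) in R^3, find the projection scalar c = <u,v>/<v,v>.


Computing <u,v> = 1*4 + 4*5 + 1*4 = 28
Computing <v,v> = 4^2 + 5^2 + 4^2 = 57
Projection coefficient = 28/57 = 0.4912

0.4912


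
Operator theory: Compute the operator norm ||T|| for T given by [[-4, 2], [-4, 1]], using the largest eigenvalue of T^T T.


A^T A = [[32, -12], [-12, 5]]
trace(A^T A) = 37, det(A^T A) = 16
discriminant = 37^2 - 4*16 = 1305
Largest eigenvalue of A^T A = (trace + sqrt(disc))/2 = 36.5624
||T|| = sqrt(36.5624) = 6.0467

6.0467


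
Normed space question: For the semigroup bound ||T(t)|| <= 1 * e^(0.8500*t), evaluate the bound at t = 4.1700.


||T(4.1700)|| <= 1 * exp(0.8500 * 4.1700)
= 1 * exp(3.5445)
= 1 * 34.6224
= 34.6224

34.6224


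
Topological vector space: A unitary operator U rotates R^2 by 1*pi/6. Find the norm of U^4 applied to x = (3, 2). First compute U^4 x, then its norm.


U is a rotation by theta = 1*pi/6
U^4 = rotation by 4*theta = 4*pi/6
cos(4*pi/6) = -0.5000, sin(4*pi/6) = 0.8660
U^4 x = (-0.5000 * 3 - 0.8660 * 2, 0.8660 * 3 + -0.5000 * 2)
= (-3.2321, 1.5981)
||U^4 x|| = sqrt((-3.2321)^2 + 1.5981^2) = sqrt(13.0000) = 3.6056

3.6056


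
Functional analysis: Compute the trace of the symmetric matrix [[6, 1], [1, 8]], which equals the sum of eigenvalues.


For a self-adjoint (symmetric) matrix, the eigenvalues are real.
The sum of eigenvalues equals the trace of the matrix.
trace = 6 + 8 = 14

14


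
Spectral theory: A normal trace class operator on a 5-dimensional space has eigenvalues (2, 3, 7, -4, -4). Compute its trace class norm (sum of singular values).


For a normal operator, singular values equal |eigenvalues|.
Trace norm = sum |lambda_i| = 2 + 3 + 7 + 4 + 4
= 20

20


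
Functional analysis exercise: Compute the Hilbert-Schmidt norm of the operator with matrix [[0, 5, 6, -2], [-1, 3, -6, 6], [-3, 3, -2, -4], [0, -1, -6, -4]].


The Hilbert-Schmidt norm is sqrt(sum of squares of all entries).
Sum of squares = 0^2 + 5^2 + 6^2 + (-2)^2 + (-1)^2 + 3^2 + (-6)^2 + 6^2 + (-3)^2 + 3^2 + (-2)^2 + (-4)^2 + 0^2 + (-1)^2 + (-6)^2 + (-4)^2
= 0 + 25 + 36 + 4 + 1 + 9 + 36 + 36 + 9 + 9 + 4 + 16 + 0 + 1 + 36 + 16 = 238
||T||_HS = sqrt(238) = 15.4272

15.4272


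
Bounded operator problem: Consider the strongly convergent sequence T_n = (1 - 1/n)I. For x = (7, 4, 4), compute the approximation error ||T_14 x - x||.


T_14 x - x = (1 - 1/14)x - x = -x/14
||x|| = sqrt(81) = 9.0000
||T_14 x - x|| = ||x||/14 = 9.0000/14 = 0.6429

0.6429


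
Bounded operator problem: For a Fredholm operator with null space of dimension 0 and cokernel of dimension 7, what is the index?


The Fredholm index is defined as ind(T) = dim(ker T) - dim(coker T)
= 0 - 7
= -7

-7


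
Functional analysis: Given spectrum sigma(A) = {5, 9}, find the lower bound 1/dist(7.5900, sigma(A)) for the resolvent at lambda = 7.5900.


dist(7.5900, {5, 9}) = min(|7.5900 - 5|, |7.5900 - 9|)
= min(2.5900, 1.4100) = 1.4100
Resolvent bound = 1/1.4100 = 0.7092

0.7092


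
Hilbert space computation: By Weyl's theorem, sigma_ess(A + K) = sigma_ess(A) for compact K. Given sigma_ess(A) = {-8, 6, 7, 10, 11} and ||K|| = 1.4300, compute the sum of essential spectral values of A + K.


By Weyl's theorem, the essential spectrum is invariant under compact perturbations.
sigma_ess(A + K) = sigma_ess(A) = {-8, 6, 7, 10, 11}
Sum = -8 + 6 + 7 + 10 + 11 = 26

26


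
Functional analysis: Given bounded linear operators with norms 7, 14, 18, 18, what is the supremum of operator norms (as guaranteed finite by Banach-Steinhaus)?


By the Uniform Boundedness Principle, the supremum of norms is finite.
sup_k ||T_k|| = max(7, 14, 18, 18) = 18

18


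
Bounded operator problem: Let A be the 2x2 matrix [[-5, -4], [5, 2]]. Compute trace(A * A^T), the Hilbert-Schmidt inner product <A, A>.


trace(A * A^T) = sum of squares of all entries
= (-5)^2 + (-4)^2 + 5^2 + 2^2
= 25 + 16 + 25 + 4
= 70

70


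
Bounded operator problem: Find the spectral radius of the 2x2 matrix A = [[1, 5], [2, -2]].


For a 2x2 matrix, eigenvalues satisfy lambda^2 - (trace)*lambda + det = 0
trace = 1 + -2 = -1
det = 1*-2 - 5*2 = -12
discriminant = (-1)^2 - 4*(-12) = 49
spectral radius = max |eigenvalue| = 4.0000

4.0000


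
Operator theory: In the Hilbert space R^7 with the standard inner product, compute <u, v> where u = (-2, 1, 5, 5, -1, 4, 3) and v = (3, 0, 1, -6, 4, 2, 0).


Computing the standard inner product <u, v> = sum u_i * v_i
= -2*3 + 1*0 + 5*1 + 5*-6 + -1*4 + 4*2 + 3*0
= -6 + 0 + 5 + -30 + -4 + 8 + 0
= -27

-27


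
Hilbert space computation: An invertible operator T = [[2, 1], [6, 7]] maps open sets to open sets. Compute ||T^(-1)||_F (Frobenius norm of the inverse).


det(T) = 2*7 - 1*6 = 8
T^(-1) = (1/8) * [[7, -1], [-6, 2]] = [[0.8750, -0.1250], [-0.7500, 0.2500]]
||T^(-1)||_F^2 = 0.8750^2 + (-0.1250)^2 + (-0.7500)^2 + 0.2500^2 = 1.4062
||T^(-1)||_F = sqrt(1.4062) = 1.1859

1.1859


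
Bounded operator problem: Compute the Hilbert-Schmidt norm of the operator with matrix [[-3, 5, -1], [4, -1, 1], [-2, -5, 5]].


The Hilbert-Schmidt norm is sqrt(sum of squares of all entries).
Sum of squares = (-3)^2 + 5^2 + (-1)^2 + 4^2 + (-1)^2 + 1^2 + (-2)^2 + (-5)^2 + 5^2
= 9 + 25 + 1 + 16 + 1 + 1 + 4 + 25 + 25 = 107
||T||_HS = sqrt(107) = 10.3441

10.3441


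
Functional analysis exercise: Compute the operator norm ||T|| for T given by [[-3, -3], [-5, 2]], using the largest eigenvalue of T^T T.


A^T A = [[34, -1], [-1, 13]]
trace(A^T A) = 47, det(A^T A) = 441
discriminant = 47^2 - 4*441 = 445
Largest eigenvalue of A^T A = (trace + sqrt(disc))/2 = 34.0475
||T|| = sqrt(34.0475) = 5.8350

5.8350


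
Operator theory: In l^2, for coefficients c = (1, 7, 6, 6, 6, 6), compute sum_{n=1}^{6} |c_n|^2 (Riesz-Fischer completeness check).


sum |c_n|^2 = 1^2 + 7^2 + 6^2 + 6^2 + 6^2 + 6^2
= 1 + 49 + 36 + 36 + 36 + 36
= 194

194


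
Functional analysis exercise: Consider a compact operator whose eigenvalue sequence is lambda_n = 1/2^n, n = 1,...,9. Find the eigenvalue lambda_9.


The eigenvalue formula gives lambda_9 = 1/2^9
= 1/512
= 0.0020

0.0020
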